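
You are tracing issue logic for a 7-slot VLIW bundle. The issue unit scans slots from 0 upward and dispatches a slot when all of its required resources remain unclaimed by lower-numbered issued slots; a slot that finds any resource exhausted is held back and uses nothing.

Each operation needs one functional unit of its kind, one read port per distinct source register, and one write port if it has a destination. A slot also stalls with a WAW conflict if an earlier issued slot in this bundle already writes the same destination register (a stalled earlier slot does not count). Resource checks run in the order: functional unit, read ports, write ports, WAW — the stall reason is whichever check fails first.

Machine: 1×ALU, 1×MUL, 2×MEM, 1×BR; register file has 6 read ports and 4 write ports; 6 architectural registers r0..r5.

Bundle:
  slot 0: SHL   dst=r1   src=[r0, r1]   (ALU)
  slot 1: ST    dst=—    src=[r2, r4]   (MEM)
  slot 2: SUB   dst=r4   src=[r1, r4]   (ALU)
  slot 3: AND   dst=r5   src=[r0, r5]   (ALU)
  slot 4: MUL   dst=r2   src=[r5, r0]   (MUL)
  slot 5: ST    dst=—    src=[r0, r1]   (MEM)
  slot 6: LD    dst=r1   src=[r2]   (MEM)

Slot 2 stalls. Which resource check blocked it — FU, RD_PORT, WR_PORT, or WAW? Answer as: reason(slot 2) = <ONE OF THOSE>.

[0] ALU needs rd=2 wr=1: ok; after: ALU=0 MUL=1 MEM=2 BR=1, R=4, W=3
[1] MEM needs rd=2 wr=0: ok; after: ALU=0 MUL=1 MEM=1 BR=1, R=2, W=3
[2] ALU needs rd=2 wr=1: FU; after: ALU=0 MUL=1 MEM=1 BR=1, R=2, W=3
[3] ALU needs rd=2 wr=1: FU; after: ALU=0 MUL=1 MEM=1 BR=1, R=2, W=3
[4] MUL needs rd=2 wr=1: ok; after: ALU=0 MUL=0 MEM=1 BR=1, R=0, W=2
[5] MEM needs rd=2 wr=0: RD_PORT; after: ALU=0 MUL=0 MEM=1 BR=1, R=0, W=2
[6] MEM needs rd=1 wr=1: RD_PORT; after: ALU=0 MUL=0 MEM=1 BR=1, R=0, W=2

reason(slot 2) = FU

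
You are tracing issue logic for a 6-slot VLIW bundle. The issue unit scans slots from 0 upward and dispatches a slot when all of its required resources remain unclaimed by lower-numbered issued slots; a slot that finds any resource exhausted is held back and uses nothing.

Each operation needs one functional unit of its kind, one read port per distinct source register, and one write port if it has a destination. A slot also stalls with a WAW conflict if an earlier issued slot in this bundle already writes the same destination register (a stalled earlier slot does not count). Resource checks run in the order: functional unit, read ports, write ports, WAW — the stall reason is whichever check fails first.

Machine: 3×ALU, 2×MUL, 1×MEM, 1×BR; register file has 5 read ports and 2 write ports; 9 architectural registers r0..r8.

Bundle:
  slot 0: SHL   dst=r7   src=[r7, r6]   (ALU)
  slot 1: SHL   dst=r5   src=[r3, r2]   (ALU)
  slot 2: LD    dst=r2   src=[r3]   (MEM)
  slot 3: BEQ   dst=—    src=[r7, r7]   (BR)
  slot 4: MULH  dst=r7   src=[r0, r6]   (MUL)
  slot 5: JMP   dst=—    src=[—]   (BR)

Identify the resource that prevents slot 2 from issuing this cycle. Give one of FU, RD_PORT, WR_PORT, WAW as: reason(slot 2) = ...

[0] ALU needs rd=2 wr=1: ok; after: ALU=2 MUL=2 MEM=1 BR=1, R=3, W=1
[1] ALU needs rd=2 wr=1: ok; after: ALU=1 MUL=2 MEM=1 BR=1, R=1, W=0
[2] MEM needs rd=1 wr=1: WR_PORT; after: ALU=1 MUL=2 MEM=1 BR=1, R=1, W=0
[3] BR needs rd=1 wr=0: ok; after: ALU=1 MUL=2 MEM=1 BR=0, R=0, W=0
[4] MUL needs rd=2 wr=1: RD_PORT; after: ALU=1 MUL=2 MEM=1 BR=0, R=0, W=0
[5] BR needs rd=0 wr=0: FU; after: ALU=1 MUL=2 MEM=1 BR=0, R=0, W=0

reason(slot 2) = WR_PORT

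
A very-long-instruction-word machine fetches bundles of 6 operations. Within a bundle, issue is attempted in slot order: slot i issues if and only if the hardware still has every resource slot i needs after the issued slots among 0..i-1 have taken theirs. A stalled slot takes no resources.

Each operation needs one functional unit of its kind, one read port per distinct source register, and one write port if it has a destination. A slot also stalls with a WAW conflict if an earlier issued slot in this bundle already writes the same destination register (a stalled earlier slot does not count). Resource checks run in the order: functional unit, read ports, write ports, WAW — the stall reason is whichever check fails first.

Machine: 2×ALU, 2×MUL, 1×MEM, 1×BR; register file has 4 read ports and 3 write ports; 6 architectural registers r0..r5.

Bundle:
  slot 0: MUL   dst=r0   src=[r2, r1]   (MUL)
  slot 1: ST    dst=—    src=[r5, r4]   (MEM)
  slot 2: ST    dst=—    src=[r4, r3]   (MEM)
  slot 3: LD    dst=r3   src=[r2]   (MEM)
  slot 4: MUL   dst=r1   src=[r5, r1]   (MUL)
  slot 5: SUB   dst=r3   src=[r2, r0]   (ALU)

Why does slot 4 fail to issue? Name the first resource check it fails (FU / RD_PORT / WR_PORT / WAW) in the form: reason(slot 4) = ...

(0) want 1×MUL +2rd +1wr — yes → AL2|MU1|ME1|BR1|rd2|wr2
(1) want 1×MEM +2rd +0wr — yes → AL2|MU1|ME0|BR1|rd0|wr2
(2) want 1×MEM +2rd +0wr — FU → AL2|MU1|ME0|BR1|rd0|wr2
(3) want 1×MEM +1rd +1wr — FU → AL2|MU1|ME0|BR1|rd0|wr2
(4) want 1×MUL +2rd +1wr — RD_PORT → AL2|MU1|ME0|BR1|rd0|wr2
(5) want 1×ALU +2rd +1wr — RD_PORT → AL2|MU1|ME0|BR1|rd0|wr2

reason(slot 4) = RD_PORT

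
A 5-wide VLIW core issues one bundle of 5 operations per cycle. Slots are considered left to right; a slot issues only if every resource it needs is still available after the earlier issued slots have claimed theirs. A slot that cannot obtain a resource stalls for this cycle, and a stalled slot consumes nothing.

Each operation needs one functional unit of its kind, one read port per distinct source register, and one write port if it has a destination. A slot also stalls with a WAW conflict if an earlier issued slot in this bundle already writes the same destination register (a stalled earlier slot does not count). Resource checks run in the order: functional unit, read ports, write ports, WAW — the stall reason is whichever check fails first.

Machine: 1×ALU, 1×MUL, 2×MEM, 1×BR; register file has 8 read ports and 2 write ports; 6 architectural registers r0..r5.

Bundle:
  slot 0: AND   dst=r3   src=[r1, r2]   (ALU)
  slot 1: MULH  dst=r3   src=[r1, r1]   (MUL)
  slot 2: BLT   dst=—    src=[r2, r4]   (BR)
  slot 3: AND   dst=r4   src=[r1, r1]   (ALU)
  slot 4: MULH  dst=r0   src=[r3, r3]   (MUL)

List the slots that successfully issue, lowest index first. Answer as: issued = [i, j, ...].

issued = [0, 2, 4]

slot 0 (ALU): ISSUE — free A0,Mu1,Ld2,B1 rp6 wp1
slot 1 (MUL): stall WAW — free A0,Mu1,Ld2,B1 rp6 wp1
slot 2 (BR): ISSUE — free A0,Mu1,Ld2,B0 rp4 wp1
slot 3 (ALU): stall FU — free A0,Mu1,Ld2,B0 rp4 wp1
slot 4 (MUL): ISSUE — free A0,Mu0,Ld2,B0 rp3 wp0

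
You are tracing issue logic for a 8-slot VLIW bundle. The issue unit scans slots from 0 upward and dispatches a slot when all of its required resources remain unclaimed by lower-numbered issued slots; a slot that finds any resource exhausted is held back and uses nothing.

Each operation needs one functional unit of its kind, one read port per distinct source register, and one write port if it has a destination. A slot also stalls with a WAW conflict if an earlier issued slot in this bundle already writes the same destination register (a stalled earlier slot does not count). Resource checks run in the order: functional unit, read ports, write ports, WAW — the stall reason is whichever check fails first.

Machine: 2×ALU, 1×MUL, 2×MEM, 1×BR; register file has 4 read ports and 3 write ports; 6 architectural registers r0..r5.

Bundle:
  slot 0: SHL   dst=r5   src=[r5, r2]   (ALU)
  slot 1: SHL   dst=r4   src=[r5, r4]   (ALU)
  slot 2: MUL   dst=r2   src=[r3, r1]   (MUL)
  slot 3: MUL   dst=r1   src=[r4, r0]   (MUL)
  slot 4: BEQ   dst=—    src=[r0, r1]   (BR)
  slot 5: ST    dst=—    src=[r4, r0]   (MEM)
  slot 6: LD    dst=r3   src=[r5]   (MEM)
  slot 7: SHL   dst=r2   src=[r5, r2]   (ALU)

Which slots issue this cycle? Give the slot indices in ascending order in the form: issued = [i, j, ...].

issued = [0, 1]

#0 ALU src=r5,r2 dispatched  <A:1 Mu:1 Ld:2 B:1 rd:2 wr:2>
#1 ALU src=r5,r4 dispatched  <A:0 Mu:1 Ld:2 B:1 rd:0 wr:1>
#2 MUL src=r3,r1 held:RD_PORT  <A:0 Mu:1 Ld:2 B:1 rd:0 wr:1>
#3 MUL src=r4,r0 held:RD_PORT  <A:0 Mu:1 Ld:2 B:1 rd:0 wr:1>
#4 BR src=r0,r1 held:RD_PORT  <A:0 Mu:1 Ld:2 B:1 rd:0 wr:1>
#5 MEM src=r4,r0 held:RD_PORT  <A:0 Mu:1 Ld:2 B:1 rd:0 wr:1>
#6 MEM src=r5 held:RD_PORT  <A:0 Mu:1 Ld:2 B:1 rd:0 wr:1>
#7 ALU src=r5,r2 held:FU  <A:0 Mu:1 Ld:2 B:1 rd:0 wr:1>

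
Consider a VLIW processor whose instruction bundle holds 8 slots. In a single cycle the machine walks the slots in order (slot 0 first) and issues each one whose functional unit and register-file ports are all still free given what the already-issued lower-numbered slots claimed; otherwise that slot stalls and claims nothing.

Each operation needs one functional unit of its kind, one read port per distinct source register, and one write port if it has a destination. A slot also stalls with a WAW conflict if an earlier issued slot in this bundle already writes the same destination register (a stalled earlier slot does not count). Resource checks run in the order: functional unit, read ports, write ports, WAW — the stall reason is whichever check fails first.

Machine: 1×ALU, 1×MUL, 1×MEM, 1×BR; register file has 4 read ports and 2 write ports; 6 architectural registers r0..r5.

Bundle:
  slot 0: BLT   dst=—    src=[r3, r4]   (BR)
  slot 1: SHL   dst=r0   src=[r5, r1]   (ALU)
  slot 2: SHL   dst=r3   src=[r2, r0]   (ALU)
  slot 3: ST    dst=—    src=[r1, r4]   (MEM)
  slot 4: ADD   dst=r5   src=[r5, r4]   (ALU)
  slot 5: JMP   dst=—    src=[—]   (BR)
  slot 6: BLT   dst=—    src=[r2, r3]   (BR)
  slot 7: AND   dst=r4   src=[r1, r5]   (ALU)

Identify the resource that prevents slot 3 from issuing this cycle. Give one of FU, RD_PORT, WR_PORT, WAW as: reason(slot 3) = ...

reason(slot 3) = RD_PORT

slot 0 (BR): ISSUE — free A1,Mu1,Ld1,B0 rp2 wp2
slot 1 (ALU): ISSUE — free A0,Mu1,Ld1,B0 rp0 wp1
slot 2 (ALU): stall FU — free A0,Mu1,Ld1,B0 rp0 wp1
slot 3 (MEM): stall RD_PORT — free A0,Mu1,Ld1,B0 rp0 wp1
slot 4 (ALU): stall FU — free A0,Mu1,Ld1,B0 rp0 wp1
slot 5 (BR): stall FU — free A0,Mu1,Ld1,B0 rp0 wp1
slot 6 (BR): stall FU — free A0,Mu1,Ld1,B0 rp0 wp1
slot 7 (ALU): stall FU — free A0,Mu1,Ld1,B0 rp0 wp1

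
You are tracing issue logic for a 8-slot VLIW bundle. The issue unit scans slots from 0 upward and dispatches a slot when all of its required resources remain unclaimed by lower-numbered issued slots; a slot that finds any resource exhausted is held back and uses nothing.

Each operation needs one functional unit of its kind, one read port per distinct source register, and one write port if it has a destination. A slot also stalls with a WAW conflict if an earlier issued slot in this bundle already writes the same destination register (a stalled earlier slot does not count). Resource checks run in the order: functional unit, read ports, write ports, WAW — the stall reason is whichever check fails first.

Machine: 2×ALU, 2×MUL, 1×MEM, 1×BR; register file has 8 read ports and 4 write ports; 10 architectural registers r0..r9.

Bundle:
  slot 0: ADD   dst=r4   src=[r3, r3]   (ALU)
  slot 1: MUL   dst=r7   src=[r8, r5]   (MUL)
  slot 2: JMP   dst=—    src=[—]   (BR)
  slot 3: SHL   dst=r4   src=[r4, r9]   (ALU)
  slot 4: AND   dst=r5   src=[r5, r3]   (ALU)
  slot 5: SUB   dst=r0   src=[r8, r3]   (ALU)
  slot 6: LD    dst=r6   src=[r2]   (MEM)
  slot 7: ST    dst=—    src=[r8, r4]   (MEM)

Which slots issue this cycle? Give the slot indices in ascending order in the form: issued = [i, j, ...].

issued = [0, 1, 2, 4, 6]

  0. ALU→r4 ⇒ go  {1A/2Mu/1Ld/1B | 7r 3w}
  1. MUL→r7 ⇒ go  {1A/1Mu/1Ld/1B | 5r 2w}
  2. BR ⇒ go  {1A/1Mu/1Ld/0B | 5r 2w}
  3. ALU→r4 ⇒ no(WAW)  {1A/1Mu/1Ld/0B | 5r 2w}
  4. ALU→r5 ⇒ go  {0A/1Mu/1Ld/0B | 3r 1w}
  5. ALU→r0 ⇒ no(FU)  {0A/1Mu/1Ld/0B | 3r 1w}
  6. MEM→r6 ⇒ go  {0A/1Mu/0Ld/0B | 2r 0w}
  7. MEM ⇒ no(FU)  {0A/1Mu/0Ld/0B | 2r 0w}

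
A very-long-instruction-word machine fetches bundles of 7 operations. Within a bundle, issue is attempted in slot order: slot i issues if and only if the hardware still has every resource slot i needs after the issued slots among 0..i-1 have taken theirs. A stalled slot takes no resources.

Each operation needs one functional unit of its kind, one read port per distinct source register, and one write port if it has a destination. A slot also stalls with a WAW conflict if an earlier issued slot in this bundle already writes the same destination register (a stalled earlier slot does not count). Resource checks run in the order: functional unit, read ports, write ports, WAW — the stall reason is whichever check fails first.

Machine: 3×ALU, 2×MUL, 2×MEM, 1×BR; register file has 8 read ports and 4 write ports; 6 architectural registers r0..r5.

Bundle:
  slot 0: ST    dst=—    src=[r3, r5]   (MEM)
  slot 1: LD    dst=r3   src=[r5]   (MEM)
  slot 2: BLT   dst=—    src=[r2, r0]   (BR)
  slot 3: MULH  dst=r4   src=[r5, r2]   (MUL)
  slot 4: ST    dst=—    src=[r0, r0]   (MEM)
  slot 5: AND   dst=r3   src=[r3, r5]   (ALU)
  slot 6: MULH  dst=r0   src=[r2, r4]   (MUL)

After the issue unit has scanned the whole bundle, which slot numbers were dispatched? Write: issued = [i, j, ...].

issued = [0, 1, 2, 3]

  0. MEM ⇒ go  {3A/2Mu/1Ld/1B | 6r 4w}
  1. MEM→r3 ⇒ go  {3A/2Mu/0Ld/1B | 5r 3w}
  2. BR ⇒ go  {3A/2Mu/0Ld/0B | 3r 3w}
  3. MUL→r4 ⇒ go  {3A/1Mu/0Ld/0B | 1r 2w}
  4. MEM ⇒ no(FU)  {3A/1Mu/0Ld/0B | 1r 2w}
  5. ALU→r3 ⇒ no(RD_PORT)  {3A/1Mu/0Ld/0B | 1r 2w}
  6. MUL→r0 ⇒ no(RD_PORT)  {3A/1Mu/0Ld/0B | 1r 2w}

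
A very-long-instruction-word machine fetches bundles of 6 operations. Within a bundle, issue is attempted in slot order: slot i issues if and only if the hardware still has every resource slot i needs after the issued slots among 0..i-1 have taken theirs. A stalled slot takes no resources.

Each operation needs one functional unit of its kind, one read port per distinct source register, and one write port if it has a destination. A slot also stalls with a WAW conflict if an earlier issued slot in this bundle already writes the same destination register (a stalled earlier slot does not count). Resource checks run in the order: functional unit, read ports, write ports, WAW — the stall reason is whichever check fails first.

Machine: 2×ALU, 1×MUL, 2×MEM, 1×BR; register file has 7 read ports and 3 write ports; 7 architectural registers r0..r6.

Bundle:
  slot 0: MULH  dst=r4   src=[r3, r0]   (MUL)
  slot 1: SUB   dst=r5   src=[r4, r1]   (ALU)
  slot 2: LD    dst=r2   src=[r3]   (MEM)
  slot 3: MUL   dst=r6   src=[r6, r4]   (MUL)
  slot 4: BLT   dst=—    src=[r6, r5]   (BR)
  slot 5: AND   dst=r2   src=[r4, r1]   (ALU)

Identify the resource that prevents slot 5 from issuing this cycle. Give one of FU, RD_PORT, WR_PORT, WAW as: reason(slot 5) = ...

  0. MUL→r4 ⇒ go  {2A/0Mu/2Ld/1B | 5r 2w}
  1. ALU→r5 ⇒ go  {1A/0Mu/2Ld/1B | 3r 1w}
  2. MEM→r2 ⇒ go  {1A/0Mu/1Ld/1B | 2r 0w}
  3. MUL→r6 ⇒ no(FU)  {1A/0Mu/1Ld/1B | 2r 0w}
  4. BR ⇒ go  {1A/0Mu/1Ld/0B | 0r 0w}
  5. ALU→r2 ⇒ no(RD_PORT)  {1A/0Mu/1Ld/0B | 0r 0w}

reason(slot 5) = RD_PORT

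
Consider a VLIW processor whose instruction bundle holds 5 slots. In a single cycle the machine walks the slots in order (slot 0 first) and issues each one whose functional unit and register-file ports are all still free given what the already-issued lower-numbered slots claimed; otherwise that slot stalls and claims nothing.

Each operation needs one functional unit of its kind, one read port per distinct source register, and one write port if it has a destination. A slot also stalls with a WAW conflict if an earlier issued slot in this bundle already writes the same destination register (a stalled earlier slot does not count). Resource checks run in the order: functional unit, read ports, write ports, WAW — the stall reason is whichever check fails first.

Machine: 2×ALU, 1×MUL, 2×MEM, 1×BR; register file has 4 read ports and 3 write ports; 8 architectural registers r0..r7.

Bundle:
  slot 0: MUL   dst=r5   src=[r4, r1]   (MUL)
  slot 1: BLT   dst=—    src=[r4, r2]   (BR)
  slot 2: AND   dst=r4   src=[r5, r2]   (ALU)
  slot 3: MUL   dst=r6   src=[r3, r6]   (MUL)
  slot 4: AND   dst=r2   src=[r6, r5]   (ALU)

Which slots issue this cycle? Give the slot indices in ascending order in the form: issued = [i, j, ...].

issued = [0, 1]

  0. MUL→r5 ⇒ go  {2A/0Mu/2Ld/1B | 2r 2w}
  1. BR ⇒ go  {2A/0Mu/2Ld/0B | 0r 2w}
  2. ALU→r4 ⇒ no(RD_PORT)  {2A/0Mu/2Ld/0B | 0r 2w}
  3. MUL→r6 ⇒ no(FU)  {2A/0Mu/2Ld/0B | 0r 2w}
  4. ALU→r2 ⇒ no(RD_PORT)  {2A/0Mu/2Ld/0B | 0r 2w}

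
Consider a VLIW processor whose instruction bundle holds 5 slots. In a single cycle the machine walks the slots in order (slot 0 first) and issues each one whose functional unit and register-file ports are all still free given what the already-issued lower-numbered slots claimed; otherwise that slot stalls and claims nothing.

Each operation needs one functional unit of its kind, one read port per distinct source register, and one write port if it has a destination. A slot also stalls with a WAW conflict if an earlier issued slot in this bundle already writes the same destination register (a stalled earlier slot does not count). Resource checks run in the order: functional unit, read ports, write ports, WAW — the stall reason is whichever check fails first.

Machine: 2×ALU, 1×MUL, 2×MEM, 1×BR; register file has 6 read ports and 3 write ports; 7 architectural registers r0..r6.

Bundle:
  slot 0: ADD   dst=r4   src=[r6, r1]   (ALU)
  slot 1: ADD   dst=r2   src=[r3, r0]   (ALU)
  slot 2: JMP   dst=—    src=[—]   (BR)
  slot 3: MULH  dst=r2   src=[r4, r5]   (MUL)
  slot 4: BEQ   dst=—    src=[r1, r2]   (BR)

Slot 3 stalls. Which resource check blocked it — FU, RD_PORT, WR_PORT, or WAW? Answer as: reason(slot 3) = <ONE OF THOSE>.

slot 0 (ALU): ISSUE — free A1,Mu1,Ld2,B1 rp4 wp2
slot 1 (ALU): ISSUE — free A0,Mu1,Ld2,B1 rp2 wp1
slot 2 (BR): ISSUE — free A0,Mu1,Ld2,B0 rp2 wp1
slot 3 (MUL): stall WAW — free A0,Mu1,Ld2,B0 rp2 wp1
slot 4 (BR): stall FU — free A0,Mu1,Ld2,B0 rp2 wp1

reason(slot 3) = WAW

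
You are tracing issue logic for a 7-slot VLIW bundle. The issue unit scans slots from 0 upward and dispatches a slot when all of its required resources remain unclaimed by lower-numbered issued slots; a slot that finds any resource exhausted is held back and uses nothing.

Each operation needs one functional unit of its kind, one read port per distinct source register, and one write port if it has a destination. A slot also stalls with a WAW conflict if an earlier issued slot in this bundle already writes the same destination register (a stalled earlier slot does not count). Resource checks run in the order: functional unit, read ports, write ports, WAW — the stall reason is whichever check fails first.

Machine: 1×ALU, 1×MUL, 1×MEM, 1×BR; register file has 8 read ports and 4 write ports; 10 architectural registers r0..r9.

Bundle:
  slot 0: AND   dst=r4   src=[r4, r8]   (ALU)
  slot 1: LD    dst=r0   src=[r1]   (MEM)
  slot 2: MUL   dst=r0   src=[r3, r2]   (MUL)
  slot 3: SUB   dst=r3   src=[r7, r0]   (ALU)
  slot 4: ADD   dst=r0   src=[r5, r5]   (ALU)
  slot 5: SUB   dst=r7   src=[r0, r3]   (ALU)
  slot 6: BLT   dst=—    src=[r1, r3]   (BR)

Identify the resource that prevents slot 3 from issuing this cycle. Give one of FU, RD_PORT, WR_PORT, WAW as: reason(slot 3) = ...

  0. ALU→r4 ⇒ go  {0A/1Mu/1Ld/1B | 6r 3w}
  1. MEM→r0 ⇒ go  {0A/1Mu/0Ld/1B | 5r 2w}
  2. MUL→r0 ⇒ no(WAW)  {0A/1Mu/0Ld/1B | 5r 2w}
  3. ALU→r3 ⇒ no(FU)  {0A/1Mu/0Ld/1B | 5r 2w}
  4. ALU→r0 ⇒ no(FU)  {0A/1Mu/0Ld/1B | 5r 2w}
  5. ALU→r7 ⇒ no(FU)  {0A/1Mu/0Ld/1B | 5r 2w}
  6. BR ⇒ go  {0A/1Mu/0Ld/0B | 3r 2w}

reason(slot 3) = FU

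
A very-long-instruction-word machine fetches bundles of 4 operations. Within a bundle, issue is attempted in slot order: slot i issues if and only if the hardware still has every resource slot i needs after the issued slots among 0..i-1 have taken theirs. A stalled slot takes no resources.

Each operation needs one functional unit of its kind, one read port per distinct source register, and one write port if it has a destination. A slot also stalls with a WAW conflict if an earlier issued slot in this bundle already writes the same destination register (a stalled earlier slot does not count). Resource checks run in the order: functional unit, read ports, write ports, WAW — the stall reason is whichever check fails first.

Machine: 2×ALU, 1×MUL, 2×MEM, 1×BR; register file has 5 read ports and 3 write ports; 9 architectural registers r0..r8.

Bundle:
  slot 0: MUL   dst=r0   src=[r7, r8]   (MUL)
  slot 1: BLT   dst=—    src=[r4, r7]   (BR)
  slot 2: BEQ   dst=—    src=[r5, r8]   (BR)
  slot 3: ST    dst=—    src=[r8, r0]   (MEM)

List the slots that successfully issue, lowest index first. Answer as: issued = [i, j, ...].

issued = [0, 1]

(0) want 1×MUL +2rd +1wr — yes → AL2|MU0|ME2|BR1|rd3|wr2
(1) want 1×BR +2rd +0wr — yes → AL2|MU0|ME2|BR0|rd1|wr2
(2) want 1×BR +2rd +0wr — FU → AL2|MU0|ME2|BR0|rd1|wr2
(3) want 1×MEM +2rd +0wr — RD_PORT → AL2|MU0|ME2|BR0|rd1|wr2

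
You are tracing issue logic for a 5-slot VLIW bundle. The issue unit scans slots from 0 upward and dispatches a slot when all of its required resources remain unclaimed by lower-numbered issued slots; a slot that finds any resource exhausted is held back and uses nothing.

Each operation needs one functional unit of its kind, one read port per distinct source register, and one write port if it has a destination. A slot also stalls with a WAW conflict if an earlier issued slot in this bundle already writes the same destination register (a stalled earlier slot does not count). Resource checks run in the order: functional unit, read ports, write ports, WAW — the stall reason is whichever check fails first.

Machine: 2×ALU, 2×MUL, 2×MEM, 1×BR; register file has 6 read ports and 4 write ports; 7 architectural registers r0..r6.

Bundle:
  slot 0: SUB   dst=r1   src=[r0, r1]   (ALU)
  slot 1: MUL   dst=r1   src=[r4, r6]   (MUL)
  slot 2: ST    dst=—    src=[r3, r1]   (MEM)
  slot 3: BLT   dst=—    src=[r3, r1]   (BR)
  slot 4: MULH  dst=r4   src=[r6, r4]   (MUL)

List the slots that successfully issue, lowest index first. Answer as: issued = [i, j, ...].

#0 ALU src=r0,r1 dispatched  <A:1 Mu:2 Ld:2 B:1 rd:4 wr:3>
#1 MUL src=r4,r6 held:WAW  <A:1 Mu:2 Ld:2 B:1 rd:4 wr:3>
#2 MEM src=r3,r1 dispatched  <A:1 Mu:2 Ld:1 B:1 rd:2 wr:3>
#3 BR src=r3,r1 dispatched  <A:1 Mu:2 Ld:1 B:0 rd:0 wr:3>
#4 MUL src=r6,r4 held:RD_PORT  <A:1 Mu:2 Ld:1 B:0 rd:0 wr:3>

issued = [0, 2, 3]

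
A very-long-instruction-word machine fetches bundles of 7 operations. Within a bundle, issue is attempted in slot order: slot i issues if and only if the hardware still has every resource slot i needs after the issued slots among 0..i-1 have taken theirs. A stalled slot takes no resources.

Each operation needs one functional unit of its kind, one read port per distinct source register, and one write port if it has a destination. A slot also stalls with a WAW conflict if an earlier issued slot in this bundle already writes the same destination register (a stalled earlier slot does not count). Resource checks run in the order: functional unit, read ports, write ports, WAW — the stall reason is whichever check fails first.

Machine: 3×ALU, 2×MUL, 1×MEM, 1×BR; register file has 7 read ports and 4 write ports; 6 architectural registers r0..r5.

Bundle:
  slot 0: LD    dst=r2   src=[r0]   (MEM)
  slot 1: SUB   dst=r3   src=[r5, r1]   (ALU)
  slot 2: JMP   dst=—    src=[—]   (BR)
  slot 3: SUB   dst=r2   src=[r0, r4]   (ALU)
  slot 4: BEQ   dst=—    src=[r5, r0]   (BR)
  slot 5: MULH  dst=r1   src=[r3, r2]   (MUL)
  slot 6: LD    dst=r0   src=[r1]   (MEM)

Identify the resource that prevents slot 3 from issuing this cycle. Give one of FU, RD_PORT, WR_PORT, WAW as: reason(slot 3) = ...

reason(slot 3) = WAW

  0. MEM→r2 ⇒ go  {3A/2Mu/0Ld/1B | 6r 3w}
  1. ALU→r3 ⇒ go  {2A/2Mu/0Ld/1B | 4r 2w}
  2. BR ⇒ go  {2A/2Mu/0Ld/0B | 4r 2w}
  3. ALU→r2 ⇒ no(WAW)  {2A/2Mu/0Ld/0B | 4r 2w}
  4. BR ⇒ no(FU)  {2A/2Mu/0Ld/0B | 4r 2w}
  5. MUL→r1 ⇒ go  {2A/1Mu/0Ld/0B | 2r 1w}
  6. MEM→r0 ⇒ no(FU)  {2A/1Mu/0Ld/0B | 2r 1w}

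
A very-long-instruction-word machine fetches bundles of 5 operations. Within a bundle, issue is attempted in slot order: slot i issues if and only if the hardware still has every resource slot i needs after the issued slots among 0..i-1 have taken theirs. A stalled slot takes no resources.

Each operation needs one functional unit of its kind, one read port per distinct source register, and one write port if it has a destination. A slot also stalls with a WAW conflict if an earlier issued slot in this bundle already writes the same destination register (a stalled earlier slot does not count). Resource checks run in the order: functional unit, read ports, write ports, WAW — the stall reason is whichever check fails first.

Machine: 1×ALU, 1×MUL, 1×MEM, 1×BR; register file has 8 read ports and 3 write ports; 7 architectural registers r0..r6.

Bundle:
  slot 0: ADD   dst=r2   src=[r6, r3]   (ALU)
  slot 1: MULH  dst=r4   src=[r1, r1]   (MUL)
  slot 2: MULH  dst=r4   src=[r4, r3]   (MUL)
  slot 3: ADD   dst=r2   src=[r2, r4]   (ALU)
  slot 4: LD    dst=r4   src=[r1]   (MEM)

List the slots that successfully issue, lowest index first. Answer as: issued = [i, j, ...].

issued = [0, 1]

  0. ALU→r2 ⇒ go  {0A/1Mu/1Ld/1B | 6r 2w}
  1. MUL→r4 ⇒ go  {0A/0Mu/1Ld/1B | 5r 1w}
  2. MUL→r4 ⇒ no(FU)  {0A/0Mu/1Ld/1B | 5r 1w}
  3. ALU→r2 ⇒ no(FU)  {0A/0Mu/1Ld/1B | 5r 1w}
  4. MEM→r4 ⇒ no(WAW)  {0A/0Mu/1Ld/1B | 5r 1w}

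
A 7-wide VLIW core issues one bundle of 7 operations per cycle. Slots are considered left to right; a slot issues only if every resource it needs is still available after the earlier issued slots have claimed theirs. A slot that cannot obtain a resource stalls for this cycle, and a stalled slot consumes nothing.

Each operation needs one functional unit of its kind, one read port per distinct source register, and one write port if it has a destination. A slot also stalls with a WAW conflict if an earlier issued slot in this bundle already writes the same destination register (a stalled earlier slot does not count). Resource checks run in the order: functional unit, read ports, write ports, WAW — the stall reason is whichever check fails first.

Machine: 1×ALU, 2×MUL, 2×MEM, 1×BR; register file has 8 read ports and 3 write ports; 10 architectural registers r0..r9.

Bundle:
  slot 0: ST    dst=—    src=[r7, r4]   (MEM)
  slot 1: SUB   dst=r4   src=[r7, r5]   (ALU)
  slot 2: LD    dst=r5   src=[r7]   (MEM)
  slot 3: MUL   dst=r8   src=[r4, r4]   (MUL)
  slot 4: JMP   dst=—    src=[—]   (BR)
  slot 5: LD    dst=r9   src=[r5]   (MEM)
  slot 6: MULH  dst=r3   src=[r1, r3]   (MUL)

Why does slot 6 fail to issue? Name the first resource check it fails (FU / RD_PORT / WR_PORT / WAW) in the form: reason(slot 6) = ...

#0 MEM src=r7,r4 dispatched  <A:1 Mu:2 Ld:1 B:1 rd:6 wr:3>
#1 ALU src=r7,r5 dispatched  <A:0 Mu:2 Ld:1 B:1 rd:4 wr:2>
#2 MEM src=r7 dispatched  <A:0 Mu:2 Ld:0 B:1 rd:3 wr:1>
#3 MUL src=r4,r4 dispatched  <A:0 Mu:1 Ld:0 B:1 rd:2 wr:0>
#4 BR src=- dispatched  <A:0 Mu:1 Ld:0 B:0 rd:2 wr:0>
#5 MEM src=r5 held:FU  <A:0 Mu:1 Ld:0 B:0 rd:2 wr:0>
#6 MUL src=r1,r3 held:WR_PORT  <A:0 Mu:1 Ld:0 B:0 rd:2 wr:0>

reason(slot 6) = WR_PORT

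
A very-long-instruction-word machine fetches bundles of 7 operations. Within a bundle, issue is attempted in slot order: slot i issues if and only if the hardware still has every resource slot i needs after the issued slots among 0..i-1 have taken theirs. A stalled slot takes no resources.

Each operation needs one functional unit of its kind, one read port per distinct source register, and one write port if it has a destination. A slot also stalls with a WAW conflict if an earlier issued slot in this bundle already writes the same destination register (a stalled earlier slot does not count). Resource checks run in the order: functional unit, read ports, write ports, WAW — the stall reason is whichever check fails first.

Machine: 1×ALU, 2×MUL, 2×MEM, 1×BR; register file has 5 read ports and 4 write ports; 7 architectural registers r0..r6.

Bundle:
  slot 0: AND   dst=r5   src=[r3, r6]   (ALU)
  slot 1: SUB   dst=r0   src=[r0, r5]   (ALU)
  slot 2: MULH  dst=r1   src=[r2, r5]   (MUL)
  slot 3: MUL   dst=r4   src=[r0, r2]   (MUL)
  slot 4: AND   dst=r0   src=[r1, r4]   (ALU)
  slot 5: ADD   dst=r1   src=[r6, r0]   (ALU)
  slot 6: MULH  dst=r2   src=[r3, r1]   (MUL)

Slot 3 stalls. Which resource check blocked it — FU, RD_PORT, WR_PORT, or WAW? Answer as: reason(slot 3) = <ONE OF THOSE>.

reason(slot 3) = RD_PORT

#0 ALU src=r3,r6 dispatched  <A:0 Mu:2 Ld:2 B:1 rd:3 wr:3>
#1 ALU src=r0,r5 held:FU  <A:0 Mu:2 Ld:2 B:1 rd:3 wr:3>
#2 MUL src=r2,r5 dispatched  <A:0 Mu:1 Ld:2 B:1 rd:1 wr:2>
#3 MUL src=r0,r2 held:RD_PORT  <A:0 Mu:1 Ld:2 B:1 rd:1 wr:2>
#4 ALU src=r1,r4 held:FU  <A:0 Mu:1 Ld:2 B:1 rd:1 wr:2>
#5 ALU src=r6,r0 held:FU  <A:0 Mu:1 Ld:2 B:1 rd:1 wr:2>
#6 MUL src=r3,r1 held:RD_PORT  <A:0 Mu:1 Ld:2 B:1 rd:1 wr:2>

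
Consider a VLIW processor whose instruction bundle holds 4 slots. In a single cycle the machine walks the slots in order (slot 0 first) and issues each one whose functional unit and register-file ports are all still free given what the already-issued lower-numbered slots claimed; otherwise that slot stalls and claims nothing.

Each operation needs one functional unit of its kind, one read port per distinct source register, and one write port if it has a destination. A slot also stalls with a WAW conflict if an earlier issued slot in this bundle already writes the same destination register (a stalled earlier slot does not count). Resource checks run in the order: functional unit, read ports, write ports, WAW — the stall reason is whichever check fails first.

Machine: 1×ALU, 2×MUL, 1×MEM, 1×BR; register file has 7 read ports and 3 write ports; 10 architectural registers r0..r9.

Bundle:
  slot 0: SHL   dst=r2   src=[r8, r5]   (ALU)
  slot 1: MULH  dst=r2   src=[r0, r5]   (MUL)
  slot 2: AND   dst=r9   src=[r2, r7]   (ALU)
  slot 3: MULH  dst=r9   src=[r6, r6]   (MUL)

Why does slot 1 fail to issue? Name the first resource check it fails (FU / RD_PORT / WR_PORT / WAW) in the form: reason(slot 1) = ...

reason(slot 1) = WAW

(0) want 1×ALU +2rd +1wr — yes → AL0|MU2|ME1|BR1|rd5|wr2
(1) want 1×MUL +2rd +1wr — WAW → AL0|MU2|ME1|BR1|rd5|wr2
(2) want 1×ALU +2rd +1wr — FU → AL0|MU2|ME1|BR1|rd5|wr2
(3) want 1×MUL +1rd +1wr — yes → AL0|MU1|ME1|BR1|rd4|wr1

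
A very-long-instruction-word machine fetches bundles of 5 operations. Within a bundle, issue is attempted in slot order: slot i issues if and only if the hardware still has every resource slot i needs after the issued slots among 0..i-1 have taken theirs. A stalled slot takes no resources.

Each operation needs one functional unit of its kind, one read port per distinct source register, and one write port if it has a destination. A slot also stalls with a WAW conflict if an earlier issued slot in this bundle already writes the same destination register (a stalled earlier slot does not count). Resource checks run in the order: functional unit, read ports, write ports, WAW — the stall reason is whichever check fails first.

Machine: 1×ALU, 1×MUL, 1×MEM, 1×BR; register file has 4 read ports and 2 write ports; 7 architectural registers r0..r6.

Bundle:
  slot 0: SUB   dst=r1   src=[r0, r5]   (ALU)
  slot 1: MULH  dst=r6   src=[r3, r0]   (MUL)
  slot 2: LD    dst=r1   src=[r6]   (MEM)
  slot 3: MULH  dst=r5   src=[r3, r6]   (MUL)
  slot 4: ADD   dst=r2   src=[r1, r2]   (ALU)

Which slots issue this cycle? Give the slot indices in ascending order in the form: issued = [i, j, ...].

issued = [0, 1]

#0 ALU src=r0,r5 dispatched  <A:0 Mu:1 Ld:1 B:1 rd:2 wr:1>
#1 MUL src=r3,r0 dispatched  <A:0 Mu:0 Ld:1 B:1 rd:0 wr:0>
#2 MEM src=r6 held:RD_PORT  <A:0 Mu:0 Ld:1 B:1 rd:0 wr:0>
#3 MUL src=r3,r6 held:FU  <A:0 Mu:0 Ld:1 B:1 rd:0 wr:0>
#4 ALU src=r1,r2 held:FU  <A:0 Mu:0 Ld:1 B:1 rd:0 wr:0>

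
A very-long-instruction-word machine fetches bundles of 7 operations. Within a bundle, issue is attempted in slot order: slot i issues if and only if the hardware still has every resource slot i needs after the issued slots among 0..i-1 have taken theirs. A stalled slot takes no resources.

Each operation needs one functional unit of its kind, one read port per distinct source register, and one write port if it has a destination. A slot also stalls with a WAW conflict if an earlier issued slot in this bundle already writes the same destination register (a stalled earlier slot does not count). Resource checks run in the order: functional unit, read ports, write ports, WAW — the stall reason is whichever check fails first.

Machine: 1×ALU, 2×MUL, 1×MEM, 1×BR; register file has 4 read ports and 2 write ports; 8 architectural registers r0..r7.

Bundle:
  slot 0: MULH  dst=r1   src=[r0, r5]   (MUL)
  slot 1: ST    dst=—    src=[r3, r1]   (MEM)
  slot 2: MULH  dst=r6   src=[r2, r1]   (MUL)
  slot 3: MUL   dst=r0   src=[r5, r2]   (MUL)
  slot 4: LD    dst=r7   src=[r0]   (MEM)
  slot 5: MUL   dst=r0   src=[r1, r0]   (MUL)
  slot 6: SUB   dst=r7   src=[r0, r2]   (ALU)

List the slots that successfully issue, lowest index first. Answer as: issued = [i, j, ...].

slot 0 (MUL): ISSUE — free A1,Mu1,Ld1,B1 rp2 wp1
slot 1 (MEM): ISSUE — free A1,Mu1,Ld0,B1 rp0 wp1
slot 2 (MUL): stall RD_PORT — free A1,Mu1,Ld0,B1 rp0 wp1
slot 3 (MUL): stall RD_PORT — free A1,Mu1,Ld0,B1 rp0 wp1
slot 4 (MEM): stall FU — free A1,Mu1,Ld0,B1 rp0 wp1
slot 5 (MUL): stall RD_PORT — free A1,Mu1,Ld0,B1 rp0 wp1
slot 6 (ALU): stall RD_PORT — free A1,Mu1,Ld0,B1 rp0 wp1

issued = [0, 1]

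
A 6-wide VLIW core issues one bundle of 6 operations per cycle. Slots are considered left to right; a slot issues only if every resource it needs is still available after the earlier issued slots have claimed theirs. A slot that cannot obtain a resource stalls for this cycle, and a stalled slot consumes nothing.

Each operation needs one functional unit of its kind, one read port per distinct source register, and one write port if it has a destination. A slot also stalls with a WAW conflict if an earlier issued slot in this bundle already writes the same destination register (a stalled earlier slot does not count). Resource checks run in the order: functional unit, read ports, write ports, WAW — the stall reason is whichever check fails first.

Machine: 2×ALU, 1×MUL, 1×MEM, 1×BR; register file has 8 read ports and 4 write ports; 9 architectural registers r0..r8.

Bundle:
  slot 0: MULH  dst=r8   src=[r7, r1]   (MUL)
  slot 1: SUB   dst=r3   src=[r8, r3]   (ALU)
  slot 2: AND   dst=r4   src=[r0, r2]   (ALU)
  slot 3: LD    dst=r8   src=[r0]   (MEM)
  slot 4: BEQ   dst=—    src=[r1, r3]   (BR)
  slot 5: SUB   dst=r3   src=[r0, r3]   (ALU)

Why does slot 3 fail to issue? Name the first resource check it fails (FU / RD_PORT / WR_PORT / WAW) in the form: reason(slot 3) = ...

(0) want 1×MUL +2rd +1wr — yes → AL2|MU0|ME1|BR1|rd6|wr3
(1) want 1×ALU +2rd +1wr — yes → AL1|MU0|ME1|BR1|rd4|wr2
(2) want 1×ALU +2rd +1wr — yes → AL0|MU0|ME1|BR1|rd2|wr1
(3) want 1×MEM +1rd +1wr — WAW → AL0|MU0|ME1|BR1|rd2|wr1
(4) want 1×BR +2rd +0wr — yes → AL0|MU0|ME1|BR0|rd0|wr1
(5) want 1×ALU +2rd +1wr — FU → AL0|MU0|ME1|BR0|rd0|wr1

reason(slot 3) = WAW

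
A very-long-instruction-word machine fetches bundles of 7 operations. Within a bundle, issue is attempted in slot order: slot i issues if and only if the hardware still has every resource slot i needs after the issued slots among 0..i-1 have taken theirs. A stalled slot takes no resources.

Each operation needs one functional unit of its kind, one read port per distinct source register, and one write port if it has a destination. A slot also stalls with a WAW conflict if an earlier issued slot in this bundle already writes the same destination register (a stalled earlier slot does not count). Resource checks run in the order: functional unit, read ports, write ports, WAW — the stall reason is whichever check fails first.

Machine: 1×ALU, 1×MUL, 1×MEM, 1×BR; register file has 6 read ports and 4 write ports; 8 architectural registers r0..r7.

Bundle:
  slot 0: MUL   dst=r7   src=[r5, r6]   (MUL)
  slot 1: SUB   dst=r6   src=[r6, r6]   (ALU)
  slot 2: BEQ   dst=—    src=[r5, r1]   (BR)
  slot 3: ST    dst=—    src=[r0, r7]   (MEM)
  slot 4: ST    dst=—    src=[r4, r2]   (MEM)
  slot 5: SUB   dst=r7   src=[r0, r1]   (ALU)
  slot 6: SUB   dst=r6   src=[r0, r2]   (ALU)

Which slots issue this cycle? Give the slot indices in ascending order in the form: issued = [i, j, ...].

(0) want 1×MUL +2rd +1wr — yes → AL1|MU0|ME1|BR1|rd4|wr3
(1) want 1×ALU +1rd +1wr — yes → AL0|MU0|ME1|BR1|rd3|wr2
(2) want 1×BR +2rd +0wr — yes → AL0|MU0|ME1|BR0|rd1|wr2
(3) want 1×MEM +2rd +0wr — RD_PORT → AL0|MU0|ME1|BR0|rd1|wr2
(4) want 1×MEM +2rd +0wr — RD_PORT → AL0|MU0|ME1|BR0|rd1|wr2
(5) want 1×ALU +2rd +1wr — FU → AL0|MU0|ME1|BR0|rd1|wr2
(6) want 1×ALU +2rd +1wr — FU → AL0|MU0|ME1|BR0|rd1|wr2

issued = [0, 1, 2]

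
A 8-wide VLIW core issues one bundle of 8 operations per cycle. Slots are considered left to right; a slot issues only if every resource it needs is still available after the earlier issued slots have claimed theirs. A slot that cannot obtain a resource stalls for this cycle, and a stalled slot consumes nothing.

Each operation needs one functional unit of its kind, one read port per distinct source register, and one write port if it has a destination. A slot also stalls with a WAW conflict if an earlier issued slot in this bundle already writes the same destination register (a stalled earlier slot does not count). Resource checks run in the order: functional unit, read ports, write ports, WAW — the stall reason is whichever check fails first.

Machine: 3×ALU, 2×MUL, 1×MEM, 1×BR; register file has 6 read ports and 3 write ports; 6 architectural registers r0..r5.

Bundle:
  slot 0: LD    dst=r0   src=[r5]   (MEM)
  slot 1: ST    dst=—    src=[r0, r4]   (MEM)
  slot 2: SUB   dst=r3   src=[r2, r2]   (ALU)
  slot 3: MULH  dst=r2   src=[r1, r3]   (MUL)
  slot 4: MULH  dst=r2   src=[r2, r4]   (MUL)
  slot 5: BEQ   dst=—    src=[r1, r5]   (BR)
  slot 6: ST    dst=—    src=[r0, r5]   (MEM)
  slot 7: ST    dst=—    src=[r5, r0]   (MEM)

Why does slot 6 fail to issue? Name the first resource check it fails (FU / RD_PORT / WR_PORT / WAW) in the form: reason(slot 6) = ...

reason(slot 6) = FU

(0) want 1×MEM +1rd +1wr — yes → AL3|MU2|ME0|BR1|rd5|wr2
(1) want 1×MEM +2rd +0wr — FU → AL3|MU2|ME0|BR1|rd5|wr2
(2) want 1×ALU +1rd +1wr — yes → AL2|MU2|ME0|BR1|rd4|wr1
(3) want 1×MUL +2rd +1wr — yes → AL2|MU1|ME0|BR1|rd2|wr0
(4) want 1×MUL +2rd +1wr — WR_PORT → AL2|MU1|ME0|BR1|rd2|wr0
(5) want 1×BR +2rd +0wr — yes → AL2|MU1|ME0|BR0|rd0|wr0
(6) want 1×MEM +2rd +0wr — FU → AL2|MU1|ME0|BR0|rd0|wr0
(7) want 1×MEM +2rd +0wr — FU → AL2|MU1|ME0|BR0|rd0|wr0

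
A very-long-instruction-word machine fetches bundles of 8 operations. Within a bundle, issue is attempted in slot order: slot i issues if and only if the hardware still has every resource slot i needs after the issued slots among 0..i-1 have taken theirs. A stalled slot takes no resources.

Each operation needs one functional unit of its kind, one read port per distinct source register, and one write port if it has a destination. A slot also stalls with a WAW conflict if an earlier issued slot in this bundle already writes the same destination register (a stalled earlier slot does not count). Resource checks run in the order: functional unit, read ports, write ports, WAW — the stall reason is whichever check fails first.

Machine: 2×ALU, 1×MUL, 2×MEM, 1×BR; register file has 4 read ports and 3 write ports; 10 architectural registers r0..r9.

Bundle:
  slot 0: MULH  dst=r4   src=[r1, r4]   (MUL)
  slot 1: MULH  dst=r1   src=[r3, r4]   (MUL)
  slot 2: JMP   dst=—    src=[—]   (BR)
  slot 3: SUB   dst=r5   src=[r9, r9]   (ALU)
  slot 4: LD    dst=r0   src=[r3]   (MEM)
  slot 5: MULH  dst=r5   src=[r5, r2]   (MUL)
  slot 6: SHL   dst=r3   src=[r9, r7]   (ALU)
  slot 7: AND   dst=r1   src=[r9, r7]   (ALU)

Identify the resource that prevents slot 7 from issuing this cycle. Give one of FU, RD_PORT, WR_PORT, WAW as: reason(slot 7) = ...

reason(slot 7) = RD_PORT

[0] MUL needs rd=2 wr=1: ok; after: ALU=2 MUL=0 MEM=2 BR=1, R=2, W=2
[1] MUL needs rd=2 wr=1: FU; after: ALU=2 MUL=0 MEM=2 BR=1, R=2, W=2
[2] BR needs rd=0 wr=0: ok; after: ALU=2 MUL=0 MEM=2 BR=0, R=2, W=2
[3] ALU needs rd=1 wr=1: ok; after: ALU=1 MUL=0 MEM=2 BR=0, R=1, W=1
[4] MEM needs rd=1 wr=1: ok; after: ALU=1 MUL=0 MEM=1 BR=0, R=0, W=0
[5] MUL needs rd=2 wr=1: FU; after: ALU=1 MUL=0 MEM=1 BR=0, R=0, W=0
[6] ALU needs rd=2 wr=1: RD_PORT; after: ALU=1 MUL=0 MEM=1 BR=0, R=0, W=0
[7] ALU needs rd=2 wr=1: RD_PORT; after: ALU=1 MUL=0 MEM=1 BR=0, R=0, W=0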